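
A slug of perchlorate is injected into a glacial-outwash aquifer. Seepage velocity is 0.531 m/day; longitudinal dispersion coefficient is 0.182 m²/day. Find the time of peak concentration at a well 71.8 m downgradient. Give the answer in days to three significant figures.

For the 1D instantaneous-source solution, setting ∂C/∂t = 0 at fixed x gives v²t² + 2Dt − x² = 0, so t = (√(D² + v²x²) − D)/v².
√(D² + v²x²) = √(0.182² + 0.531² × 71.8²) = 38.13; v² = 0.281961.
t = (38.13 − 0.182)/0.281961 = 135 days (vs. the pure-advection estimate x/v = 135 d).

135 days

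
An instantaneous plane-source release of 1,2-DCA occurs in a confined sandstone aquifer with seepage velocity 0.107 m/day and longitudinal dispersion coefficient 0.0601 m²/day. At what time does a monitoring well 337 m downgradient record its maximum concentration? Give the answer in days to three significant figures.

For the 1D instantaneous-source solution, setting ∂C/∂t = 0 at fixed x gives v²t² + 2Dt − x² = 0, so t = (√(D² + v²x²) − D)/v².
√(D² + v²x²) = √(0.0601² + 0.107² × 337²) = 36.06; v² = 0.011449.
t = (36.06 − 0.0601)/0.011449 = 3140 days (vs. the pure-advection estimate x/v = 3150 d).

3140 days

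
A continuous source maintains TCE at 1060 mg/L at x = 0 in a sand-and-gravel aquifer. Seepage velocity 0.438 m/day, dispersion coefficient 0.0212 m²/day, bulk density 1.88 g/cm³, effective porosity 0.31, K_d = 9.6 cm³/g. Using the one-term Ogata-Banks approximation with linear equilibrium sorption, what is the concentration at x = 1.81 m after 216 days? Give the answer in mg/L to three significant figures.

312 mg/L

Retardation factor R = 1 + ρ_b·K_d/n = 1 + 1.88 × 9.6/0.31 = 59.22.
Sorption retards both mechanisms: v_R = v/R = 0.007396 m/day, D_R = D/R = 0.0003580 m²/day.
v_R·t = 0.007396 × 216 = 1.597536 m; 2√(D_R t) = 0.5562 m; argument = (1.81 − 1.597536)/0.5562 = 0.3820.
C = C₀ × ½·erfc(0.3820) = 1060 × 0.2945 = 312 mg/L.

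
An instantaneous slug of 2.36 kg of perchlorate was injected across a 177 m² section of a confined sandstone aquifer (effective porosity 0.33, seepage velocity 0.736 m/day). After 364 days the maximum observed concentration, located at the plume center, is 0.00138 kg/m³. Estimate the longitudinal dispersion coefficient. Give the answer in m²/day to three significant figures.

At the plume center C_max = M/(n_e·A·√(4πDt)), so D = M²/(4πt·(n_e·A·C_max)²).
n_e·A·C_max = 0.33 × 177 × 0.00138 = 0.08061 kg/m.
D = 2.36²/(4π × 364 × 0.08061²) = 0.187 m²/day.

0.187 m²/day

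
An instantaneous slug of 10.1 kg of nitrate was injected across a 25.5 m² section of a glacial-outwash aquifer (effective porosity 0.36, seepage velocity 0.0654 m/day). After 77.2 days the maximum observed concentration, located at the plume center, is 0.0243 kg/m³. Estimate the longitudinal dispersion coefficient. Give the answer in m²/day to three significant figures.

2.11 m²/day

At the plume center C_max = M/(n_e·A·√(4πDt)), so D = M²/(4πt·(n_e·A·C_max)²).
n_e·A·C_max = 0.36 × 25.5 × 0.0243 = 0.2231 kg/m.
D = 10.1²/(4π × 77.2 × 0.2231²) = 2.11 m²/day.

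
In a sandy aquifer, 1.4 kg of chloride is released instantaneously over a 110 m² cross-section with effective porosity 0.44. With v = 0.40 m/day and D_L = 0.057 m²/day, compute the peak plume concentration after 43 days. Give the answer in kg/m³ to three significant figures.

0.00521 kg/m³

The peak of an instantaneous 1D plume sits at x = vt; there the Gaussian factor is 1 and C_max = M/(n_e·A·√(4πDt)), where n_e·A is the pore area the mass is dissolved in.
√(4πDt) = √(4π × 0.057 × 43) = 5.550 m, so C_max = 1.4/(0.44 × 110 × 5.550) = 0.00521 kg/m³.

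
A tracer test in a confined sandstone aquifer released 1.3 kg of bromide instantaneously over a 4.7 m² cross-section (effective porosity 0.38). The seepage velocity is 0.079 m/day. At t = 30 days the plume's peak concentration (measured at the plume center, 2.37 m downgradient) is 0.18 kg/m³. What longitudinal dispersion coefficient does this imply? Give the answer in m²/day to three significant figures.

0.0434 m²/day

At the plume center C_max = M/(n_e·A·√(4πDt)), so D = M²/(4πt·(n_e·A·C_max)²).
n_e·A·C_max = 0.38 × 4.7 × 0.18 = 0.3215 kg/m.
D = 1.3²/(4π × 30 × 0.3215²) = 0.0434 m²/day.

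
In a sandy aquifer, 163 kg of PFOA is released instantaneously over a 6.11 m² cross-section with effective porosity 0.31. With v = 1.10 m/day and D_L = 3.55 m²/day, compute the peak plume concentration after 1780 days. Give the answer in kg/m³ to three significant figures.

0.305 kg/m³

The peak of an instantaneous 1D plume sits at x = vt; there the Gaussian factor is 1 and C_max = M/(n_e·A·√(4πDt)), where n_e·A is the pore area the mass is dissolved in.
√(4πDt) = √(4π × 3.55 × 1780) = 281.8 m, so C_max = 163/(0.31 × 6.11 × 281.8) = 0.305 kg/m³.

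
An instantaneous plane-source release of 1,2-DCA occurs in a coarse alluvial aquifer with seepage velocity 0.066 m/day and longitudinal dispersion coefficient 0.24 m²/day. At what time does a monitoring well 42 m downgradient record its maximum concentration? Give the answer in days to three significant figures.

For the 1D instantaneous-source solution, setting ∂C/∂t = 0 at fixed x gives v²t² + 2Dt − x² = 0, so t = (√(D² + v²x²) − D)/v².
√(D² + v²x²) = √(0.24² + 0.066² × 42²) = 2.782; v² = 0.004356.
t = (2.782 − 0.24)/0.004356 = 584 days (vs. the pure-advection estimate x/v = 636 d).

584 days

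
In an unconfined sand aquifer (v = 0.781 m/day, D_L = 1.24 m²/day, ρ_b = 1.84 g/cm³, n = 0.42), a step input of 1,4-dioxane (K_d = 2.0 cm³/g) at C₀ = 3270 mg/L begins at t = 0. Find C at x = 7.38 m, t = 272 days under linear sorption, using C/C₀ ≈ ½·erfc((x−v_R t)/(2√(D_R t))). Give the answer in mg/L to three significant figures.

Retardation factor R = 1 + ρ_b·K_d/n = 1 + 1.84 × 2.0/0.42 = 9.762.
Sorption retards both mechanisms: v_R = v/R = 0.08000 m/day, D_R = D/R = 0.1270 m²/day.
v_R·t = 0.08000 × 272 = 21.76 m; 2√(D_R t) = 11.75 m; argument = (7.38 − 21.76)/11.75 = -1.224.
C = C₀ × ½·erfc(-1.224) = 3270 × 0.9583 = 3130 mg/L.

3130 mg/L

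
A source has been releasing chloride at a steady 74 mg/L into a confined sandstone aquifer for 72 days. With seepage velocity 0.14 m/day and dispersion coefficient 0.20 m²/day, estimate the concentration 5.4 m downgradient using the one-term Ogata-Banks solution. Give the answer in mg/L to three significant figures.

59.8 mg/L

For a continuous step input, C/C₀ ≈ ½·erfc((x−vt)/(2√(Dt))).
vt = 0.14 × 72 = 10.08 m and 2√(Dt) = 2√(0.20 × 72) = 7.589 m.
Argument (x−vt)/(2√(Dt)) = (5.4 − 10.08)/7.589 = -0.6167; ½·erfc(-0.6167) = 0.8084.
C = 74 × 0.8084 = 59.8 mg/L.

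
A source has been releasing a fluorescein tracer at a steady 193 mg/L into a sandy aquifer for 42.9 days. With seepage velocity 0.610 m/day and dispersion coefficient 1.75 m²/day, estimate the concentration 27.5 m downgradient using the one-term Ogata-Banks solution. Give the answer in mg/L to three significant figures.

88.2 mg/L

For a continuous step input, C/C₀ ≈ ½·erfc((x−vt)/(2√(Dt))).
vt = 0.610 × 42.9 = 26.169 m and 2√(Dt) = 2√(1.75 × 42.9) = 17.33 m.
Argument (x−vt)/(2√(Dt)) = (27.5 − 26.169)/17.33 = 0.07680; ½·erfc(0.07680) = 0.4568.
C = 193 × 0.4568 = 88.2 mg/L.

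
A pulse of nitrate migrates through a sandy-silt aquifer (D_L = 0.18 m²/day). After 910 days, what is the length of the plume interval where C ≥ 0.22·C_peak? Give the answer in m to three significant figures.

The plume is Gaussian with σ = √(2Dt) = √(2 × 0.18 × 910) = 18.10 m.
C/C_peak = exp(−Δx²/(2σ²)) = 0.22 ⇒ Δx = σ·√(−2 ln 0.22) = 18.10 × 1.740 = 31.49 m.
Width = 2Δx = 63.0 m.

63.0 m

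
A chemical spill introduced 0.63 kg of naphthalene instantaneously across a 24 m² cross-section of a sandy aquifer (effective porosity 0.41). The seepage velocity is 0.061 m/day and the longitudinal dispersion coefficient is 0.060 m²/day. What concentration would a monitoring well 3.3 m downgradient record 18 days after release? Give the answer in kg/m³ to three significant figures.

0.00566 kg/m³

For an instantaneous plane source, C(x,t) = M/(n_e·A·√(4πDt)) · exp(−(x−vt)²/(4Dt)), with n_e·A the pore (flow) area.
Plume center vt = 0.061 × 18 = 1.098 m, so the well at 3.3 m is 2.202 m downgradient of the peak.
√(4πDt) = 3.684 m, giving peak height M/(n_e·A·√(4πDt)) = 0.63/(0.41 × 24 × 3.684) = 0.01738 kg/m³.
(x−vt)²/(4Dt) = (2.202)²/(4 × 0.060 × 18) = 1.122; exp(−1.122) = 0.3256.
C = 0.01738 × 0.3256 = 0.00566 kg/m³.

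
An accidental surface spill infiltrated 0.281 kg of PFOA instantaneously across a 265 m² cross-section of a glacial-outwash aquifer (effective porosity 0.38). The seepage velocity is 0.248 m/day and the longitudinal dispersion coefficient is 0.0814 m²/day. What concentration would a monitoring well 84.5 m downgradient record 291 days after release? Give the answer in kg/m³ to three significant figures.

3.25e-05 kg/m³

For an instantaneous plane source, C(x,t) = M/(n_e·A·√(4πDt)) · exp(−(x−vt)²/(4Dt)), with n_e·A the pore (flow) area.
Plume center vt = 0.248 × 291 = 72.168 m, so the well at 84.5 m is 12.332 m downgradient of the peak.
√(4πDt) = 17.25 m, giving peak height M/(n_e·A·√(4πDt)) = 0.281/(0.38 × 265 × 17.25) = 0.0001618 kg/m³.
(x−vt)²/(4Dt) = (12.332)²/(4 × 0.0814 × 291) = 1.605; exp(−1.605) = 0.2009.
C = 0.0001618 × 0.2009 = 3.25e-05 kg/m³.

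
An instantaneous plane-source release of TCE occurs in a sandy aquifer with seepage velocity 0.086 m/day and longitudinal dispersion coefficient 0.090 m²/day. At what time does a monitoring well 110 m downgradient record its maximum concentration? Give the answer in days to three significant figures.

1270 days

For the 1D instantaneous-source solution, setting ∂C/∂t = 0 at fixed x gives v²t² + 2Dt − x² = 0, so t = (√(D² + v²x²) − D)/v².
√(D² + v²x²) = √(0.090² + 0.086² × 110²) = 9.460; v² = 0.007396.
t = (9.460 − 0.090)/0.007396 = 1270 days (vs. the pure-advection estimate x/v = 1280 d).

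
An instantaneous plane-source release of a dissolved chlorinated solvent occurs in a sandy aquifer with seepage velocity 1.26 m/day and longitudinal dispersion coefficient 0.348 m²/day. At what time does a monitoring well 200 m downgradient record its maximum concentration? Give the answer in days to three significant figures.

For the 1D instantaneous-source solution, setting ∂C/∂t = 0 at fixed x gives v²t² + 2Dt − x² = 0, so t = (√(D² + v²x²) − D)/v².
√(D² + v²x²) = √(0.348² + 1.26² × 200²) = 252.0; v² = 1.5876.
t = (252.0 − 0.348)/1.5876 = 159 days (vs. the pure-advection estimate x/v = 159 d).

159 days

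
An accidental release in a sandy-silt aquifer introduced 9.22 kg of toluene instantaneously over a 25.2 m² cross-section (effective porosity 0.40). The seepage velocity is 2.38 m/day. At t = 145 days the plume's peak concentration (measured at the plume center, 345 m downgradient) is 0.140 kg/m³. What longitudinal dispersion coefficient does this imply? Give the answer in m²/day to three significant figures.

0.0234 m²/day

At the plume center C_max = M/(n_e·A·√(4πDt)), so D = M²/(4πt·(n_e·A·C_max)²).
n_e·A·C_max = 0.40 × 25.2 × 0.140 = 1.411 kg/m.
D = 9.22²/(4π × 145 × 1.411²) = 0.0234 m²/day.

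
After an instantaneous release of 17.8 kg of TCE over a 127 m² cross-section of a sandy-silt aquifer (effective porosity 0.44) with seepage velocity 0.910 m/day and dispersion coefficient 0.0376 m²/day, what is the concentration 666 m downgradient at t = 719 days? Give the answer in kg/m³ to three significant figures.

For an instantaneous plane source, C(x,t) = M/(n_e·A·√(4πDt)) · exp(−(x−vt)²/(4Dt)), with n_e·A the pore (flow) area.
Plume center vt = 0.910 × 719 = 654.29 m, so the well at 666 m is 11.71 m downgradient of the peak.
√(4πDt) = 18.43 m, giving peak height M/(n_e·A·√(4πDt)) = 17.8/(0.44 × 127 × 18.43) = 0.01728 kg/m³.
(x−vt)²/(4Dt) = (11.71)²/(4 × 0.0376 × 719) = 1.268; exp(−1.268) = 0.2814.
C = 0.01728 × 0.2814 = 0.00486 kg/m³.

0.00486 kg/m³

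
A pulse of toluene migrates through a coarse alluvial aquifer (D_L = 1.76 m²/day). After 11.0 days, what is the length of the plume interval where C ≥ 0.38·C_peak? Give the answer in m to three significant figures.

The plume is Gaussian with σ = √(2Dt) = √(2 × 1.76 × 11.0) = 6.223 m.
C/C_peak = exp(−Δx²/(2σ²)) = 0.38 ⇒ Δx = σ·√(−2 ln 0.38) = 6.223 × 1.391 = 8.656 m.
Width = 2Δx = 17.3 m.

17.3 m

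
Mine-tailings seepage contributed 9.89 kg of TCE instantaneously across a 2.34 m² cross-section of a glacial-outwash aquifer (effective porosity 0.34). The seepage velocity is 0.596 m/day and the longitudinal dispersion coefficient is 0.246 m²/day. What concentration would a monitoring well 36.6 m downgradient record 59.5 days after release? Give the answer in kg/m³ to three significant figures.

0.897 kg/m³

For an instantaneous plane source, C(x,t) = M/(n_e·A·√(4πDt)) · exp(−(x−vt)²/(4Dt)), with n_e·A the pore (flow) area.
Plume center vt = 0.596 × 59.5 = 35.462 m, so the well at 36.6 m is 1.138 m downgradient of the peak.
√(4πDt) = 13.56 m, giving peak height M/(n_e·A·√(4πDt)) = 9.89/(0.34 × 2.34 × 13.56) = 0.9167 kg/m³.
(x−vt)²/(4Dt) = (1.138)²/(4 × 0.246 × 59.5) = 0.02212; exp(−0.02212) = 0.9781.
C = 0.9167 × 0.9781 = 0.897 kg/m³.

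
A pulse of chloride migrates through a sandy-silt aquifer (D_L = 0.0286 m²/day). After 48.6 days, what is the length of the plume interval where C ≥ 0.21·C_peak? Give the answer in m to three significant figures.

The plume is Gaussian with σ = √(2Dt) = √(2 × 0.0286 × 48.6) = 1.667 m.
C/C_peak = exp(−Δx²/(2σ²)) = 0.21 ⇒ Δx = σ·√(−2 ln 0.21) = 1.667 × 1.767 = 2.946 m.
Width = 2Δx = 5.89 m.

5.89 m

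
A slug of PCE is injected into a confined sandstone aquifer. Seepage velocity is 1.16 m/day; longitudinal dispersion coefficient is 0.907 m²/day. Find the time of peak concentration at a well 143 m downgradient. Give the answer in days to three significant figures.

For the 1D instantaneous-source solution, setting ∂C/∂t = 0 at fixed x gives v²t² + 2Dt − x² = 0, so t = (√(D² + v²x²) − D)/v².
√(D² + v²x²) = √(0.907² + 1.16² × 143²) = 165.9; v² = 1.3456.
t = (165.9 − 0.907)/1.3456 = 123 days (vs. the pure-advection estimate x/v = 123 d).

123 days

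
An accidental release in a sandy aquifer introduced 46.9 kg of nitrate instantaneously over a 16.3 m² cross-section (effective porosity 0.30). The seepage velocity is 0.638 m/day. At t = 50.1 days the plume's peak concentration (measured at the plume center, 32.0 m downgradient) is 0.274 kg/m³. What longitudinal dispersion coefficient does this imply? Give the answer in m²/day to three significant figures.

1.95 m²/day

At the plume center C_max = M/(n_e·A·√(4πDt)), so D = M²/(4πt·(n_e·A·C_max)²).
n_e·A·C_max = 0.30 × 16.3 × 0.274 = 1.340 kg/m.
D = 46.9²/(4π × 50.1 × 1.340²) = 1.95 m²/day.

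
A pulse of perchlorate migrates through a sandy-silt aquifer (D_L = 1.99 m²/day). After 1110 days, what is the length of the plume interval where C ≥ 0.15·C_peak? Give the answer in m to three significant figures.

The plume is Gaussian with σ = √(2Dt) = √(2 × 1.99 × 1110) = 66.47 m.
C/C_peak = exp(−Δx²/(2σ²)) = 0.15 ⇒ Δx = σ·√(−2 ln 0.15) = 66.47 × 1.948 = 129.5 m.
Width = 2Δx = 259 m.

259 m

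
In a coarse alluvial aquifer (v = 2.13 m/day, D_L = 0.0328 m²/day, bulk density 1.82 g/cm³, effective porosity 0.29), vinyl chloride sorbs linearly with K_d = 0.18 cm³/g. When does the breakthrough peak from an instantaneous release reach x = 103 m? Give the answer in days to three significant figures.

103 days

Retardation factor R = 1 + ρ_b·K_d/n = 1 + 1.82 × 0.18/0.29 = 2.130.
Sorption retards both mechanisms: v_R = v/R = 1.000 m/day, D_R = D/R = 0.01540 m²/day.
Peak time from v_R²t² + 2D_R t − x² = 0: t = (√(D_R² + v_R²x²) − D_R)/v_R².
√(D_R² + v_R²x²) = √(0.01540² + 1.000² × 103²) = 103.0; v_R² = 1.000.
t = (103.0 − 0.01540)/1.000 = 103 days.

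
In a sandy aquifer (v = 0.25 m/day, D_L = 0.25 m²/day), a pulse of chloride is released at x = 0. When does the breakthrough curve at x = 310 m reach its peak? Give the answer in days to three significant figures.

1240 days

For the 1D instantaneous-source solution, setting ∂C/∂t = 0 at fixed x gives v²t² + 2Dt − x² = 0, so t = (√(D² + v²x²) − D)/v².
√(D² + v²x²) = √(0.25² + 0.25² × 310²) = 77.50; v² = 0.0625.
t = (77.50 − 0.25)/0.0625 = 1240 days (vs. the pure-advection estimate x/v = 1240 d).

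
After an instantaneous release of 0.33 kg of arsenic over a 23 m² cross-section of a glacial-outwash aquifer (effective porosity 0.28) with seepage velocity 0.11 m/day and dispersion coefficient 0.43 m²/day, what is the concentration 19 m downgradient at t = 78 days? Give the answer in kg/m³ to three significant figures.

For an instantaneous plane source, C(x,t) = M/(n_e·A·√(4πDt)) · exp(−(x−vt)²/(4Dt)), with n_e·A the pore (flow) area.
Plume center vt = 0.11 × 78 = 8.58 m, so the well at 19 m is 10.42 m downgradient of the peak.
√(4πDt) = 20.53 m, giving peak height M/(n_e·A·√(4πDt)) = 0.33/(0.28 × 23 × 20.53) = 0.002496 kg/m³.
(x−vt)²/(4Dt) = (10.42)²/(4 × 0.43 × 78) = 0.8093; exp(−0.8093) = 0.4452.
C = 0.002496 × 0.4452 = 0.00111 kg/m³.

0.00111 kg/m³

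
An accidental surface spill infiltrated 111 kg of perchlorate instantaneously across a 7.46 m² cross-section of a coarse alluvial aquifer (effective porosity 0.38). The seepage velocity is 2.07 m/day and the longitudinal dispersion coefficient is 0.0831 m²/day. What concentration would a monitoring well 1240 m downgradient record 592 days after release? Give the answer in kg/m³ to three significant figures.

For an instantaneous plane source, C(x,t) = M/(n_e·A·√(4πDt)) · exp(−(x−vt)²/(4Dt)), with n_e·A the pore (flow) area.
Plume center vt = 2.07 × 592 = 1225.44 m, so the well at 1240 m is 14.56 m downgradient of the peak.
√(4πDt) = 24.86 m, giving peak height M/(n_e·A·√(4πDt)) = 111/(0.38 × 7.46 × 24.86) = 1.575 kg/m³.
(x−vt)²/(4Dt) = (14.56)²/(4 × 0.0831 × 592) = 1.077; exp(−1.077) = 0.3406.
C = 1.575 × 0.3406 = 0.536 kg/m³.

0.536 kg/m³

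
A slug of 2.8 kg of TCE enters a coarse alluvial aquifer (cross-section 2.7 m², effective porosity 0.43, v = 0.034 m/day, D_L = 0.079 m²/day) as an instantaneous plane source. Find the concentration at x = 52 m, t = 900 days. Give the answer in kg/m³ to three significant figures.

For an instantaneous plane source, C(x,t) = M/(n_e·A·√(4πDt)) · exp(−(x−vt)²/(4Dt)), with n_e·A the pore (flow) area.
Plume center vt = 0.034 × 900 = 30.6 m, so the well at 52 m is 21.4 m downgradient of the peak.
√(4πDt) = 29.89 m, giving peak height M/(n_e·A·√(4πDt)) = 2.8/(0.43 × 2.7 × 29.89) = 0.08069 kg/m³.
(x−vt)²/(4Dt) = (21.4)²/(4 × 0.079 × 900) = 1.610; exp(−1.610) = 0.1999.
C = 0.08069 × 0.1999 = 0.0161 kg/m³.

0.0161 kg/m³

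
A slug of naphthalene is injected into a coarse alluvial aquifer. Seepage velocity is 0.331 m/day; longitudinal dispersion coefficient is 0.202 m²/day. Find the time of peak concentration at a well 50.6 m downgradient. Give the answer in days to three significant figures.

For the 1D instantaneous-source solution, setting ∂C/∂t = 0 at fixed x gives v²t² + 2Dt − x² = 0, so t = (√(D² + v²x²) − D)/v².
√(D² + v²x²) = √(0.202² + 0.331² × 50.6²) = 16.75; v² = 0.109561.
t = (16.75 − 0.202)/0.109561 = 151 days (vs. the pure-advection estimate x/v = 153 d).

151 days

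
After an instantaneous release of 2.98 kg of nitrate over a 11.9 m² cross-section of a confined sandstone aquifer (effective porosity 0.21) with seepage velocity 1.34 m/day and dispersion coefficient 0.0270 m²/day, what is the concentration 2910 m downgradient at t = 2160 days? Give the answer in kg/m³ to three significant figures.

0.0155 kg/m³

For an instantaneous plane source, C(x,t) = M/(n_e·A·√(4πDt)) · exp(−(x−vt)²/(4Dt)), with n_e·A the pore (flow) area.
Plume center vt = 1.34 × 2160 = 2894.4 m, so the well at 2910 m is 15.6 m downgradient of the peak.
√(4πDt) = 27.07 m, giving peak height M/(n_e·A·√(4πDt)) = 2.98/(0.21 × 11.9 × 27.07) = 0.04405 kg/m³.
(x−vt)²/(4Dt) = (15.6)²/(4 × 0.0270 × 2160) = 1.043; exp(−1.043) = 0.3524.
C = 0.04405 × 0.3524 = 0.0155 kg/m³.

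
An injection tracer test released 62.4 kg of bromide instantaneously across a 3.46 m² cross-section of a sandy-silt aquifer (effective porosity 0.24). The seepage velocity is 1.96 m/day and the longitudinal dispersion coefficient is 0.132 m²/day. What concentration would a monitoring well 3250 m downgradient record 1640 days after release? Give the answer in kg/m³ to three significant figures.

0.333 kg/m³

For an instantaneous plane source, C(x,t) = M/(n_e·A·√(4πDt)) · exp(−(x−vt)²/(4Dt)), with n_e·A the pore (flow) area.
Plume center vt = 1.96 × 1640 = 3214.4 m, so the well at 3250 m is 35.6 m downgradient of the peak.
√(4πDt) = 52.16 m, giving peak height M/(n_e·A·√(4πDt)) = 62.4/(0.24 × 3.46 × 52.16) = 1.441 kg/m³.
(x−vt)²/(4Dt) = (35.6)²/(4 × 0.132 × 1640) = 1.464; exp(−1.464) = 0.2313.
C = 1.441 × 0.2313 = 0.333 kg/m³.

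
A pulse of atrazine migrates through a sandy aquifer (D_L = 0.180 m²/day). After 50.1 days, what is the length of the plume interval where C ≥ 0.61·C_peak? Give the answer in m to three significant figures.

8.45 m

The plume is Gaussian with σ = √(2Dt) = √(2 × 0.180 × 50.1) = 4.247 m.
C/C_peak = exp(−Δx²/(2σ²)) = 0.61 ⇒ Δx = σ·√(−2 ln 0.61) = 4.247 × 0.9943 = 4.223 m.
Width = 2Δx = 8.45 m.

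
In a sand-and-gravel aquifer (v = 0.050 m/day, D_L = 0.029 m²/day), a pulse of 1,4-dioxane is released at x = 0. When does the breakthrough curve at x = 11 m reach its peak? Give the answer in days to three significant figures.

For the 1D instantaneous-source solution, setting ∂C/∂t = 0 at fixed x gives v²t² + 2Dt − x² = 0, so t = (√(D² + v²x²) − D)/v².
√(D² + v²x²) = √(0.029² + 0.050² × 11²) = 0.5508; v² = 0.0025.
t = (0.5508 − 0.029)/0.0025 = 209 days (vs. the pure-advection estimate x/v = 220 d).

209 days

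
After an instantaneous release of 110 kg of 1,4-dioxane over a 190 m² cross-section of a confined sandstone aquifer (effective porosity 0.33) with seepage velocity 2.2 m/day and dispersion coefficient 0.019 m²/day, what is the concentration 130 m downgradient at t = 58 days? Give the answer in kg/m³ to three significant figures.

0.128 kg/m³

For an instantaneous plane source, C(x,t) = M/(n_e·A·√(4πDt)) · exp(−(x−vt)²/(4Dt)), with n_e·A the pore (flow) area.
Plume center vt = 2.2 × 58 = 127.6 m, so the well at 130 m is 2.4 m downgradient of the peak.
√(4πDt) = 3.721 m, giving peak height M/(n_e·A·√(4πDt)) = 110/(0.33 × 190 × 3.721) = 0.4715 kg/m³.
(x−vt)²/(4Dt) = (2.4)²/(4 × 0.019 × 58) = 1.307; exp(−1.307) = 0.2706.
C = 0.4715 × 0.2706 = 0.128 kg/m³.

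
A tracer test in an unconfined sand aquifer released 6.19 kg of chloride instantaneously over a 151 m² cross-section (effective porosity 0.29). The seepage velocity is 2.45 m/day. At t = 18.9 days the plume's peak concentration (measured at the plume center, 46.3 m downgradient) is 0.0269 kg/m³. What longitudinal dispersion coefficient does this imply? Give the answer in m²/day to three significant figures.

0.116 m²/day

At the plume center C_max = M/(n_e·A·√(4πDt)), so D = M²/(4πt·(n_e·A·C_max)²).
n_e·A·C_max = 0.29 × 151 × 0.0269 = 1.178 kg/m.
D = 6.19²/(4π × 18.9 × 1.178²) = 0.116 m²/day.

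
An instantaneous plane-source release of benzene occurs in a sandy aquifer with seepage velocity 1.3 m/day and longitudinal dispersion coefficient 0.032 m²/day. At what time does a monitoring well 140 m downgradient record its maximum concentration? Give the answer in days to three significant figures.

For the 1D instantaneous-source solution, setting ∂C/∂t = 0 at fixed x gives v²t² + 2Dt − x² = 0, so t = (√(D² + v²x²) − D)/v².
√(D² + v²x²) = √(0.032² + 1.3² × 140²) = 182.0; v² = 1.69.
t = (182.0 − 0.032)/1.69 = 108 days (vs. the pure-advection estimate x/v = 108 d).

108 days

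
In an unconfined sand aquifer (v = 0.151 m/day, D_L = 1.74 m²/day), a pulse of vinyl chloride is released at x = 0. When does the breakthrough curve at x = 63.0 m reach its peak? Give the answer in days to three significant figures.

348 days

For the 1D instantaneous-source solution, setting ∂C/∂t = 0 at fixed x gives v²t² + 2Dt − x² = 0, so t = (√(D² + v²x²) − D)/v².
√(D² + v²x²) = √(1.74² + 0.151² × 63.0²) = 9.671; v² = 0.022801.
t = (9.671 − 1.74)/0.022801 = 348 days (vs. the pure-advection estimate x/v = 417 d).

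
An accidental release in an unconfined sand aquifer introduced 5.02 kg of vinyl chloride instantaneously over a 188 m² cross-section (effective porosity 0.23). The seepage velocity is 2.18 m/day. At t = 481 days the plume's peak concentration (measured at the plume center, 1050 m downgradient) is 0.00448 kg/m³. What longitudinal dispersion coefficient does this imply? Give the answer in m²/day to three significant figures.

0.111 m²/day

At the plume center C_max = M/(n_e·A·√(4πDt)), so D = M²/(4πt·(n_e·A·C_max)²).
n_e·A·C_max = 0.23 × 188 × 0.00448 = 0.1937 kg/m.
D = 5.02²/(4π × 481 × 0.1937²) = 0.111 m²/day.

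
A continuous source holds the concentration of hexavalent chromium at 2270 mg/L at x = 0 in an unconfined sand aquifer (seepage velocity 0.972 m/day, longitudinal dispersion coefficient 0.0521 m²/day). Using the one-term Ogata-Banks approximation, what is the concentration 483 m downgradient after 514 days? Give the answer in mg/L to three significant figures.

2240 mg/L

For a continuous step input, C/C₀ ≈ ½·erfc((x−vt)/(2√(Dt))).
vt = 0.972 × 514 = 499.608 m and 2√(Dt) = 2√(0.0521 × 514) = 10.35 m.
Argument (x−vt)/(2√(Dt)) = (483 − 499.608)/10.35 = -1.605; ½·erfc(-1.605) = 0.9884.
C = 2270 × 0.9884 = 2240 mg/L.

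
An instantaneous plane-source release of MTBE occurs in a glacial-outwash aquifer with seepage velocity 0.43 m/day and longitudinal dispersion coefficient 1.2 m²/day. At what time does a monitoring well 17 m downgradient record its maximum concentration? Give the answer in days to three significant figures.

For the 1D instantaneous-source solution, setting ∂C/∂t = 0 at fixed x gives v²t² + 2Dt − x² = 0, so t = (√(D² + v²x²) − D)/v².
√(D² + v²x²) = √(1.2² + 0.43² × 17²) = 7.408; v² = 0.1849.
t = (7.408 − 1.2)/0.1849 = 33.6 days (vs. the pure-advection estimate x/v = 39.5 d).

33.6 days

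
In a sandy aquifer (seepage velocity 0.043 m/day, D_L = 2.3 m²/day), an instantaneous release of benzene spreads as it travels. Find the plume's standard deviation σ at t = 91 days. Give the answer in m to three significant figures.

20.5 m

Dispersive spreading gives a Gaussian with σ² = 2Dt; advection only shifts the center.
σ = √(2 × 2.3 × 91) = 20.5 m.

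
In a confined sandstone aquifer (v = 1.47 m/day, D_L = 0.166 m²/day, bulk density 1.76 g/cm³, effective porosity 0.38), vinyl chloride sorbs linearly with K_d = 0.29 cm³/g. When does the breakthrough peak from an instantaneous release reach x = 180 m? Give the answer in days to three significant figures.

287 days

Retardation factor R = 1 + ρ_b·K_d/n = 1 + 1.76 × 0.29/0.38 = 2.343.
Sorption retards both mechanisms: v_R = v/R = 0.6274 m/day, D_R = D/R = 0.07085 m²/day.
Peak time from v_R²t² + 2D_R t − x² = 0: t = (√(D_R² + v_R²x²) − D_R)/v_R².
√(D_R² + v_R²x²) = √(0.07085² + 0.6274² × 180²) = 112.9; v_R² = 0.3936.
t = (112.9 − 0.07085)/0.3936 = 287 days.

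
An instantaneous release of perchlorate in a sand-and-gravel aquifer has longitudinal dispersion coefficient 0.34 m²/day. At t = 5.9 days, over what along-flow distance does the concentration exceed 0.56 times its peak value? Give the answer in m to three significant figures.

4.31 m

The plume is Gaussian with σ = √(2Dt) = √(2 × 0.34 × 5.9) = 2.003 m.
C/C_peak = exp(−Δx²/(2σ²)) = 0.56 ⇒ Δx = σ·√(−2 ln 0.56) = 2.003 × 1.077 = 2.157 m.
Width = 2Δx = 4.31 m.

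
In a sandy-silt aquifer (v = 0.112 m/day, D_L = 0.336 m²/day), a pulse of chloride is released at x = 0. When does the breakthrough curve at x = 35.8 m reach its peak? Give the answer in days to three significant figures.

For the 1D instantaneous-source solution, setting ∂C/∂t = 0 at fixed x gives v²t² + 2Dt − x² = 0, so t = (√(D² + v²x²) − D)/v².
√(D² + v²x²) = √(0.336² + 0.112² × 35.8²) = 4.024; v² = 0.012544.
t = (4.024 − 0.336)/0.012544 = 294 days (vs. the pure-advection estimate x/v = 320 d).

294 days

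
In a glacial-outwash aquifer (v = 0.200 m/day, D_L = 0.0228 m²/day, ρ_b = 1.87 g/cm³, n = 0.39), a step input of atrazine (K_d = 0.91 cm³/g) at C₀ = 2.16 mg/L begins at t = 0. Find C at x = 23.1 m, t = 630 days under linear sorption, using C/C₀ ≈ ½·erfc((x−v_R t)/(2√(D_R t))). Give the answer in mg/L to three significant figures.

1.23 mg/L

Retardation factor R = 1 + ρ_b·K_d/n = 1 + 1.87 × 0.91/0.39 = 5.363.
Sorption retards both mechanisms: v_R = v/R = 0.03729 m/day, D_R = D/R = 0.004251 m²/day.
v_R·t = 0.03729 × 630 = 23.4927 m; 2√(D_R t) = 3.273 m; argument = (23.1 − 23.4927)/3.273 = -0.1200.
C = C₀ × ½·erfc(-0.1200) = 2.16 × 0.5674 = 1.23 mg/L.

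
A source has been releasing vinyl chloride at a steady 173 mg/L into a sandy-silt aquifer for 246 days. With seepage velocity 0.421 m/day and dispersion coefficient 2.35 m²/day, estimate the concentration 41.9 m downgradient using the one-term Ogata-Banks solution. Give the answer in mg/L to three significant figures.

For a continuous step input, C/C₀ ≈ ½·erfc((x−vt)/(2√(Dt))).
vt = 0.421 × 246 = 103.566 m and 2√(Dt) = 2√(2.35 × 246) = 48.09 m.
Argument (x−vt)/(2√(Dt)) = (41.9 − 103.566)/48.09 = -1.282; ½·erfc(-1.282) = 0.9651.
C = 173 × 0.9651 = 167 mg/L.

167 mg/L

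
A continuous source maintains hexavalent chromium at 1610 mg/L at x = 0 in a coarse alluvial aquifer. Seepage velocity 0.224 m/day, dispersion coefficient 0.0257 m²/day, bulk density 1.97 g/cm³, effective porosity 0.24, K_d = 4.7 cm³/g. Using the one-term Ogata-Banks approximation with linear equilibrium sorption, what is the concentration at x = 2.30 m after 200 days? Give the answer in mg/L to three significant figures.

Retardation factor R = 1 + ρ_b·K_d/n = 1 + 1.97 × 4.7/0.24 = 39.58.
Sorption retards both mechanisms: v_R = v/R = 0.005659 m/day, D_R = D/R = 0.0006493 m²/day.
v_R·t = 0.005659 × 200 = 1.1318 m; 2√(D_R t) = 0.7207 m; argument = (2.30 − 1.1318)/0.7207 = 1.621.
C = C₀ × ½·erfc(1.621) = 1610 × 0.01094 = 17.6 mg/L.

17.6 mg/L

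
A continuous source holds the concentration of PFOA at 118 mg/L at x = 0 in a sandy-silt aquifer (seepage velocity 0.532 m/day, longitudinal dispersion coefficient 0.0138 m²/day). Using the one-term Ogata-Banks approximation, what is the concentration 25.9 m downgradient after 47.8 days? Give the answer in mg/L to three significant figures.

40.2 mg/L

For a continuous step input, C/C₀ ≈ ½·erfc((x−vt)/(2√(Dt))).
vt = 0.532 × 47.8 = 25.4296 m and 2√(Dt) = 2√(0.0138 × 47.8) = 1.624 m.
Argument (x−vt)/(2√(Dt)) = (25.9 − 25.4296)/1.624 = 0.2897; ½·erfc(0.2897) = 0.3410.
C = 118 × 0.3410 = 40.2 mg/L.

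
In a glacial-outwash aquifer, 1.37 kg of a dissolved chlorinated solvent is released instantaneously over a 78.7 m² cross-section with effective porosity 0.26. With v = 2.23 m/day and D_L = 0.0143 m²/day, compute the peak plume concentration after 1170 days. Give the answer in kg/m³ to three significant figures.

0.00462 kg/m³

The peak of an instantaneous 1D plume sits at x = vt; there the Gaussian factor is 1 and C_max = M/(n_e·A·√(4πDt)), where n_e·A is the pore area the mass is dissolved in.
√(4πDt) = √(4π × 0.0143 × 1170) = 14.50 m, so C_max = 1.37/(0.26 × 78.7 × 14.50) = 0.00462 kg/m³.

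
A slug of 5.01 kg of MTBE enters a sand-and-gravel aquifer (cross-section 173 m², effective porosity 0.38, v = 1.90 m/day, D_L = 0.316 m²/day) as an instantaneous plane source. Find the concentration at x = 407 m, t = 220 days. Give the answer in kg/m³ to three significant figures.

0.00167 kg/m³

For an instantaneous plane source, C(x,t) = M/(n_e·A·√(4πDt)) · exp(−(x−vt)²/(4Dt)), with n_e·A the pore (flow) area.
Plume center vt = 1.90 × 220 = 418 m, so the well at 407 m is 11 m upgradient of the peak.
√(4πDt) = 29.56 m, giving peak height M/(n_e·A·√(4πDt)) = 5.01/(0.38 × 173 × 29.56) = 0.002578 kg/m³.
(x−vt)²/(4Dt) = (-11)²/(4 × 0.316 × 220) = 0.4351; exp(−0.4351) = 0.6472.
C = 0.002578 × 0.6472 = 0.00167 kg/m³.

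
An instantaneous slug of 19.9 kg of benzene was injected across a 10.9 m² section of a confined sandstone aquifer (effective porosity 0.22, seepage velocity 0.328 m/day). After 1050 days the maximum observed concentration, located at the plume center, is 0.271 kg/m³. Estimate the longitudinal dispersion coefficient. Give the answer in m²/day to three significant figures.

0.0711 m²/day

At the plume center C_max = M/(n_e·A·√(4πDt)), so D = M²/(4πt·(n_e·A·C_max)²).
n_e·A·C_max = 0.22 × 10.9 × 0.271 = 0.6499 kg/m.
D = 19.9²/(4π × 1050 × 0.6499²) = 0.0711 m²/day.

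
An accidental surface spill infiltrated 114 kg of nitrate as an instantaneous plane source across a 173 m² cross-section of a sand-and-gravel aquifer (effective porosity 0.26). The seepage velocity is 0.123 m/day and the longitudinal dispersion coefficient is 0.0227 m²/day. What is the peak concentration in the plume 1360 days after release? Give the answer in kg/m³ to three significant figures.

The peak of an instantaneous 1D plume sits at x = vt; there the Gaussian factor is 1 and C_max = M/(n_e·A·√(4πDt)), where n_e·A is the pore area the mass is dissolved in.
√(4πDt) = √(4π × 0.0227 × 1360) = 19.70 m, so C_max = 114/(0.26 × 173 × 19.70) = 0.129 kg/m³.

0.129 kg/m³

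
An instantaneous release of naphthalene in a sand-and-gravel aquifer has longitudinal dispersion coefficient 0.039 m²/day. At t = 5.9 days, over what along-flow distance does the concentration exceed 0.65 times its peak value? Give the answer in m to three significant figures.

1.26 m

The plume is Gaussian with σ = √(2Dt) = √(2 × 0.039 × 5.9) = 0.6784 m.
C/C_peak = exp(−Δx²/(2σ²)) = 0.65 ⇒ Δx = σ·√(−2 ln 0.65) = 0.6784 × 0.9282 = 0.6297 m.
Width = 2Δx = 1.26 m.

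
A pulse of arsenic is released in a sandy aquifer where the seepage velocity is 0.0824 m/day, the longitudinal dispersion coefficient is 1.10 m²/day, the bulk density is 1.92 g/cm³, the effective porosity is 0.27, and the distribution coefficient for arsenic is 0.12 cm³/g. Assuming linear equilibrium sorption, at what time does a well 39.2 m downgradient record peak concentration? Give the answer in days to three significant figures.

631 days

Retardation factor R = 1 + ρ_b·K_d/n = 1 + 1.92 × 0.12/0.27 = 1.853.
Sorption retards both mechanisms: v_R = v/R = 0.04447 m/day, D_R = D/R = 0.5936 m²/day.
Peak time from v_R²t² + 2D_R t − x² = 0: t = (√(D_R² + v_R²x²) − D_R)/v_R².
√(D_R² + v_R²x²) = √(0.5936² + 0.04447² × 39.2²) = 1.842; v_R² = 0.001978.
t = (1.842 − 0.5936)/0.001978 = 631 days.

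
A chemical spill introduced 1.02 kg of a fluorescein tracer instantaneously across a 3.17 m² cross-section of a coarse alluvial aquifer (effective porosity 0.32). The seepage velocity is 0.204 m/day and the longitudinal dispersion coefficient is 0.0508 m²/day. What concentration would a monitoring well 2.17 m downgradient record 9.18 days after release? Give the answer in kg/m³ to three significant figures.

0.396 kg/m³

For an instantaneous plane source, C(x,t) = M/(n_e·A·√(4πDt)) · exp(−(x−vt)²/(4Dt)), with n_e·A the pore (flow) area.
Plume center vt = 0.204 × 9.18 = 1.87272 m, so the well at 2.17 m is 0.29728 m downgradient of the peak.
√(4πDt) = 2.421 m, giving peak height M/(n_e·A·√(4πDt)) = 1.02/(0.32 × 3.17 × 2.421) = 0.4153 kg/m³.
(x−vt)²/(4Dt) = (0.29728)²/(4 × 0.0508 × 9.18) = 0.04738; exp(−0.04738) = 0.9537.
C = 0.4153 × 0.9537 = 0.396 kg/m³.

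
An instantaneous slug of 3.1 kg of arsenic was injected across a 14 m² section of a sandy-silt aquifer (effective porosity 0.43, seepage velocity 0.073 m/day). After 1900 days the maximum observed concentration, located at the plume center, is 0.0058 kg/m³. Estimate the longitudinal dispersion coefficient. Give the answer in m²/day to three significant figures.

0.330 m²/day

At the plume center C_max = M/(n_e·A·√(4πDt)), so D = M²/(4πt·(n_e·A·C_max)²).
n_e·A·C_max = 0.43 × 14 × 0.0058 = 0.03492 kg/m.
D = 3.1²/(4π × 1900 × 0.03492²) = 0.330 m²/day.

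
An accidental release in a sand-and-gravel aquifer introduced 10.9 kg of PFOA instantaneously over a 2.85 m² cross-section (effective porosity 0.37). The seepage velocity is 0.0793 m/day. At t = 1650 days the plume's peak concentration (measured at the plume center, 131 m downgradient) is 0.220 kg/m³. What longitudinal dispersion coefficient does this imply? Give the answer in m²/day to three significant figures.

At the plume center C_max = M/(n_e·A·√(4πDt)), so D = M²/(4πt·(n_e·A·C_max)²).
n_e·A·C_max = 0.37 × 2.85 × 0.220 = 0.2320 kg/m.
D = 10.9²/(4π × 1650 × 0.2320²) = 0.106 m²/day.

0.106 m²/day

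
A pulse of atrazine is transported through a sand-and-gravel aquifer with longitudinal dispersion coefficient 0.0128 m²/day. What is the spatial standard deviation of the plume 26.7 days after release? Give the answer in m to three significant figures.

Dispersive spreading gives a Gaussian with σ² = 2Dt; advection only shifts the center.
σ = √(2 × 0.0128 × 26.7) = 0.827 m.

0.827 m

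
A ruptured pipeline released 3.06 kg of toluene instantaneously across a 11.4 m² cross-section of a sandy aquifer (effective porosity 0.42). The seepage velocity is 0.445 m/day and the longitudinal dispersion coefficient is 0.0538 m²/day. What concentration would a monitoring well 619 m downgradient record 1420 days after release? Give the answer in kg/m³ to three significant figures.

0.0120 kg/m³

For an instantaneous plane source, C(x,t) = M/(n_e·A·√(4πDt)) · exp(−(x−vt)²/(4Dt)), with n_e·A the pore (flow) area.
Plume center vt = 0.445 × 1420 = 631.9 m, so the well at 619 m is 12.9 m upgradient of the peak.
√(4πDt) = 30.98 m, giving peak height M/(n_e·A·√(4πDt)) = 3.06/(0.42 × 11.4 × 30.98) = 0.02063 kg/m³.
(x−vt)²/(4Dt) = (-12.9)²/(4 × 0.0538 × 1420) = 0.5446; exp(−0.5446) = 0.5801.
C = 0.02063 × 0.5801 = 0.0120 kg/m³.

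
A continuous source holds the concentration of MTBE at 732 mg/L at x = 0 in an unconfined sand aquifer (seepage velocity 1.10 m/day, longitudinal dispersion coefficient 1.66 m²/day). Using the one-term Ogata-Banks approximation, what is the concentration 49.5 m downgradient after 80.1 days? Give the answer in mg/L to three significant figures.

725 mg/L

For a continuous step input, C/C₀ ≈ ½·erfc((x−vt)/(2√(Dt))).
vt = 1.10 × 80.1 = 88.11 m and 2√(Dt) = 2√(1.66 × 80.1) = 23.06 m.
Argument (x−vt)/(2√(Dt)) = (49.5 − 88.11)/23.06 = -1.674; ½·erfc(-1.674) = 0.9910.
C = 732 × 0.9910 = 725 mg/L.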